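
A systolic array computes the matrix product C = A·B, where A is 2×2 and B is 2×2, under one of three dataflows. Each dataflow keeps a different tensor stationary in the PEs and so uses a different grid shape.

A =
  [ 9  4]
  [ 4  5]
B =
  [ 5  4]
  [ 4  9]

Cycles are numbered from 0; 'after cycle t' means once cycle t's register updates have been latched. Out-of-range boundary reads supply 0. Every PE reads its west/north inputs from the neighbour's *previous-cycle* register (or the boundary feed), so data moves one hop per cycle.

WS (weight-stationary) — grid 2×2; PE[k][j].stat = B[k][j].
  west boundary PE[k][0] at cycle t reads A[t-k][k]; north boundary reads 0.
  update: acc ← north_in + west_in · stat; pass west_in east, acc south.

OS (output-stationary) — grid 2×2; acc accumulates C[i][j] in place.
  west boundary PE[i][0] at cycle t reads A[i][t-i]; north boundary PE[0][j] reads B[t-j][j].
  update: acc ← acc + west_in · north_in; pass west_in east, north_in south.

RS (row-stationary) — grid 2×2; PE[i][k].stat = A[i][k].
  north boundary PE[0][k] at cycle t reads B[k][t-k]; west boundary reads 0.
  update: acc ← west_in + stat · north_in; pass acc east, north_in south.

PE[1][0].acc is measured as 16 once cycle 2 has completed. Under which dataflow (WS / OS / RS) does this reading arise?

dataflow = RS

Under WS (2×2), PE[1][0]:
  after 0 — PE[1][0] acc=0, pass-E 0, pass-S 0
  after 1 — PE[1][0] acc=61, pass-E 4, pass-S 61
  after 2 — PE[1][0] acc=40, pass-E 5, pass-S 40
Under OS (2×2), PE[1][0]:
  after 0 — PE[1][0] acc=0, pass-E 0, pass-S 0
  after 1 — PE[1][0] acc=20, pass-E 4, pass-S 5
  after 2 — PE[1][0] acc=40, pass-E 5, pass-S 4
Under RS (2×2), PE[1][0]:
  after 0 — PE[1][0] acc=0, pass-E 0, pass-S 0
  after 1 — PE[1][0] acc=20, pass-E 20, pass-S 5
  after 2 — PE[1][0] acc=16, pass-E 16, pass-S 4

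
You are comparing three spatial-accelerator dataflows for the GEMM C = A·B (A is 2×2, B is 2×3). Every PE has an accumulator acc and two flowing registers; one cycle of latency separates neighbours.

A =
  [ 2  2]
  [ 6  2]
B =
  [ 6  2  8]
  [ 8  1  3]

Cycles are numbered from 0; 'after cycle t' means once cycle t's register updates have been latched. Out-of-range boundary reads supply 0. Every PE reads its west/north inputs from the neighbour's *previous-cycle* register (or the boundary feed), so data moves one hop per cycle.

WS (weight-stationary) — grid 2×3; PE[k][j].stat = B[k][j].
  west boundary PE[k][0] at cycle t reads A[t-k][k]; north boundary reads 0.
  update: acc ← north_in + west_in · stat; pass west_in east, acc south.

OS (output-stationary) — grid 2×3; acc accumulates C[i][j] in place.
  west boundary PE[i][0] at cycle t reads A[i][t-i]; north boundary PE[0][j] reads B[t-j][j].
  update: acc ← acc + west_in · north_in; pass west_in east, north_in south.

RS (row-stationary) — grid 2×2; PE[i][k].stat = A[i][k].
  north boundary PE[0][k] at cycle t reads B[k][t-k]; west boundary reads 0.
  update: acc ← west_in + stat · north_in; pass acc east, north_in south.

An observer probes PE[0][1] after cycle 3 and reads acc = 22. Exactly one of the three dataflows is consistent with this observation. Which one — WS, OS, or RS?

Under WS (2×3), PE[0][1]:
  cycle 0: PE[0][1] → acc 0, east 0, south 0
  cycle 1: PE[0][1] → acc 4, east 2, south 4
  cycle 2: PE[0][1] → acc 12, east 6, south 12
  cycle 3: PE[0][1] → acc 0, east 0, south 0
Under OS (2×3), PE[0][1]:
  cycle 0: PE[0][1] → acc 0, east 0, south 0
  cycle 1: PE[0][1] → acc 4, east 2, south 2
  cycle 2: PE[0][1] → acc 6, east 2, south 1
  cycle 3: PE[0][1] → acc 6, east 0, south 0
Under RS (2×2), PE[0][1]:
  cycle 0: PE[0][1] → acc 0, east 0, south 0
  cycle 1: PE[0][1] → acc 28, east 28, south 8
  cycle 2: PE[0][1] → acc 6, east 6, south 1
  cycle 3: PE[0][1] → acc 22, east 22, south 3

dataflow = RS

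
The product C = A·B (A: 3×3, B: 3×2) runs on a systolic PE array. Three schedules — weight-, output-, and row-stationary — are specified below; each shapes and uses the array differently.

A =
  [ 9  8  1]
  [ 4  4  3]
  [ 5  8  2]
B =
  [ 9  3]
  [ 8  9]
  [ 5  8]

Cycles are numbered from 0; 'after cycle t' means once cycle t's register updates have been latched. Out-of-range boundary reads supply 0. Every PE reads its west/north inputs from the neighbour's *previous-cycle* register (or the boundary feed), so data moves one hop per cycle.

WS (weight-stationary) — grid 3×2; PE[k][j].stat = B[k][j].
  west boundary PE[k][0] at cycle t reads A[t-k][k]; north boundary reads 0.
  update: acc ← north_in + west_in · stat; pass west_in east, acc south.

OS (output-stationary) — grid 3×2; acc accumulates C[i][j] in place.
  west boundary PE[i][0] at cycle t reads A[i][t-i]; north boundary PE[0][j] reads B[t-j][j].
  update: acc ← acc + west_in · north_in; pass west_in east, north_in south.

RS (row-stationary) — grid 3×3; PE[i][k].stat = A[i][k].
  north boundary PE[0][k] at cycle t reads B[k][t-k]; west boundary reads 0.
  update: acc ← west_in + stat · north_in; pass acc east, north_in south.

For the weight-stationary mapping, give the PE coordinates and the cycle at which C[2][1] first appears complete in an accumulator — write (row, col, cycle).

(row, col, cycle) = (2, 1, 5)

Under WS, C[2][1] lands at PE[2][1]:
  [0] (2,1) acc=0 (h:0 v:0)
  [1] (2,1) acc=0 (h:0 v:0)
  [2] (2,1) acc=0 (h:0 v:0)
  [3] (2,1) acc=107 (h:1 v:107)
  [4] (2,1) acc=72 (h:3 v:72)
  [5] (2,1) acc=103 (h:2 v:103)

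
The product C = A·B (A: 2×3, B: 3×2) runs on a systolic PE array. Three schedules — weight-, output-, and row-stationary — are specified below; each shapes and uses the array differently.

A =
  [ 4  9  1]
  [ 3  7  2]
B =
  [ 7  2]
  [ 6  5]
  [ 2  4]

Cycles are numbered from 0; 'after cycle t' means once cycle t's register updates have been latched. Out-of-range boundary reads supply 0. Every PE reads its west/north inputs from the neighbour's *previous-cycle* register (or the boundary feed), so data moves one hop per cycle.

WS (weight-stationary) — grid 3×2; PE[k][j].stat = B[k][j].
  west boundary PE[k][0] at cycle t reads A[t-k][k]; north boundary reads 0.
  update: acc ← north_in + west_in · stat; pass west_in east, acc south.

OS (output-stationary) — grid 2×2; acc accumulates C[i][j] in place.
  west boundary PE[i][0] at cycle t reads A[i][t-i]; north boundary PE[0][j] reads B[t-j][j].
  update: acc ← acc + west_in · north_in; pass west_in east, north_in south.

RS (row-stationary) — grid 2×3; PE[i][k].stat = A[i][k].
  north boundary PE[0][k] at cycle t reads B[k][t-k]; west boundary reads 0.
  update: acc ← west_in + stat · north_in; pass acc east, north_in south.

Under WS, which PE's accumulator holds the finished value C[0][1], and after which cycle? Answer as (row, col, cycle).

WS — PE[2][1] is where C[0][1] collects:
  [0] (2,1) acc=0 (h:0 v:0)
  [1] (2,1) acc=0 (h:0 v:0)
  [2] (2,1) acc=0 (h:0 v:0)
  [3] (2,1) acc=57 (h:1 v:57)

(row, col, cycle) = (2, 1, 3)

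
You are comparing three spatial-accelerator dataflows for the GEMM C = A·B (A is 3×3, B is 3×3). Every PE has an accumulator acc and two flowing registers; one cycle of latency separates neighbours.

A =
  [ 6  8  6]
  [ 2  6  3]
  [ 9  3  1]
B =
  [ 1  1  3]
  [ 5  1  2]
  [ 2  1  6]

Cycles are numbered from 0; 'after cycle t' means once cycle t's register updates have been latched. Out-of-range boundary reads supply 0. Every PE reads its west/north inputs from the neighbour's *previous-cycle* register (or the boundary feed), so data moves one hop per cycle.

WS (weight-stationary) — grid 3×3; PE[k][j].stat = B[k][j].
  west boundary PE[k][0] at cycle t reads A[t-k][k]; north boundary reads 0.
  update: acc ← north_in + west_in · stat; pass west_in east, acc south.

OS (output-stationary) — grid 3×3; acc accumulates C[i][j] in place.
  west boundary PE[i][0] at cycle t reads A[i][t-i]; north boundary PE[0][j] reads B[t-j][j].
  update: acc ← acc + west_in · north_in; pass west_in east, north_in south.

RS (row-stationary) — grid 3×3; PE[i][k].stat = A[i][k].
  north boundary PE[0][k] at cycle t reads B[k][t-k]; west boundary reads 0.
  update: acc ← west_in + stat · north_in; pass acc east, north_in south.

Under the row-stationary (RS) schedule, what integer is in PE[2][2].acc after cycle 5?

PE[2][2].acc = 13

RS 3×3: PE[2][2] cycle-by-cycle (with neighbour feeds):
  step 0 · PE1,2: acc=0; fwd→0 fwd↓0
  step 0 · PE2,1: acc=0; fwd→0 fwd↓0
  step 0 · PE2,2: acc=0; fwd→0 fwd↓0
  step 1 · PE1,2: acc=0; fwd→0 fwd↓0
  step 1 · PE2,1: acc=0; fwd→0 fwd↓0
  step 1 · PE2,2: acc=0; fwd→0 fwd↓0
  step 2 · PE1,2: acc=0; fwd→0 fwd↓0
  step 2 · PE2,1: acc=0; fwd→0 fwd↓0
  step 2 · PE2,2: acc=0; fwd→0 fwd↓0
  step 3 · PE1,2: acc=38; fwd→38 fwd↓2
  step 3 · PE2,1: acc=24; fwd→24 fwd↓5
  step 3 · PE2,2: acc=0; fwd→0 fwd↓0
  step 4 · PE1,2: acc=11; fwd→11 fwd↓1
  step 4 · PE2,1: acc=12; fwd→12 fwd↓1
  step 4 · PE2,2: acc=26; fwd→26 fwd↓2
  step 5 · PE1,2: acc=36; fwd→36 fwd↓6
  step 5 · PE2,1: acc=33; fwd→33 fwd↓2
  step 5 · PE2,2: acc=13; fwd→13 fwd↓1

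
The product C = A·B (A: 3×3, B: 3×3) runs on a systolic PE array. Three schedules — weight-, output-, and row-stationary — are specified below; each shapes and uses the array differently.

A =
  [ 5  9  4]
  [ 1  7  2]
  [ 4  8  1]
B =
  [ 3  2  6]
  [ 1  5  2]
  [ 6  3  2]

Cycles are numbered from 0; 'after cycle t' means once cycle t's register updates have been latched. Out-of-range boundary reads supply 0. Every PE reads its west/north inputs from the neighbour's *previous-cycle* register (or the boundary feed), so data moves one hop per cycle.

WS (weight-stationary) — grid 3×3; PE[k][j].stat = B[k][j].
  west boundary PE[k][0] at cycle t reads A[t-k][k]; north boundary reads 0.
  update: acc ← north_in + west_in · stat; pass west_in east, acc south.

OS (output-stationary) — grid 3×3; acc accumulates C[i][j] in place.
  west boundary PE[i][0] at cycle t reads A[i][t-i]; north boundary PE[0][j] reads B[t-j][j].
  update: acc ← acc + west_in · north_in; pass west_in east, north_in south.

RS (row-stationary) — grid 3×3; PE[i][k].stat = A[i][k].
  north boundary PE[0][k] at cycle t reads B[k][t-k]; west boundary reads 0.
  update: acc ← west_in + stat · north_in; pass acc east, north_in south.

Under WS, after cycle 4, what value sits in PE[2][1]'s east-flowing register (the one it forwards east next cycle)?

register = 2

WS on a 3×3 grid — tracing PE[2][1] and its feeders:
  after 0 — PE[1][1] acc=0, pass-E 0, pass-S 0
  after 0 — PE[2][0] acc=0, pass-E 0, pass-S 0
  after 0 — PE[2][1] acc=0, pass-E 0, pass-S 0
  after 1 — PE[1][1] acc=0, pass-E 0, pass-S 0
  after 1 — PE[2][0] acc=0, pass-E 0, pass-S 0
  after 1 — PE[2][1] acc=0, pass-E 0, pass-S 0
  after 2 — PE[1][1] acc=55, pass-E 9, pass-S 55
  after 2 — PE[2][0] acc=48, pass-E 4, pass-S 48
  after 2 — PE[2][1] acc=0, pass-E 0, pass-S 0
  after 3 — PE[1][1] acc=37, pass-E 7, pass-S 37
  after 3 — PE[2][0] acc=22, pass-E 2, pass-S 22
  after 3 — PE[2][1] acc=67, pass-E 4, pass-S 67
  after 4 — PE[1][1] acc=48, pass-E 8, pass-S 48
  after 4 — PE[2][0] acc=26, pass-E 1, pass-S 26
  after 4 — PE[2][1] acc=43, pass-E 2, pass-S 43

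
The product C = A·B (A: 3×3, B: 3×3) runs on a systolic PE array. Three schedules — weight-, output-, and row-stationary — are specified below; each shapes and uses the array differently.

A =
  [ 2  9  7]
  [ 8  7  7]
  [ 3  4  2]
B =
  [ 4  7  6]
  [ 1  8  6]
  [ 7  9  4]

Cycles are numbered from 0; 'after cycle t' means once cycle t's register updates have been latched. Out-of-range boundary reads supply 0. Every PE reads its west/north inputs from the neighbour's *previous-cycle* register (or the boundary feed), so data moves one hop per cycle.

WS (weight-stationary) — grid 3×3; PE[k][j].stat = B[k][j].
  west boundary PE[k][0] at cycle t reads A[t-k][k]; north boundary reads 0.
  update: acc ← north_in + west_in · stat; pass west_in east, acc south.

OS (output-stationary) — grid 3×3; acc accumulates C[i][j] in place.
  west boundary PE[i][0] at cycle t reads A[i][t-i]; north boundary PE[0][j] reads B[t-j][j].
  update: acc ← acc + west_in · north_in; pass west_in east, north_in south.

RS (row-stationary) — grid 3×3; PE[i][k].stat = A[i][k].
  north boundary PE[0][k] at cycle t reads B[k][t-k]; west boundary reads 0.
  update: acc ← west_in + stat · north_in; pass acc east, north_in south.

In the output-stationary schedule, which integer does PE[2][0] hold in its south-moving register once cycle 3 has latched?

register = 1

OS 3×3: PE[2][0] cycle-by-cycle (with neighbour feeds):
  0: (1,0).acc=0  regs=<0,0>
  0: (2,0).acc=0  regs=<0,0>
  1: (1,0).acc=32  regs=<8,4>
  1: (2,0).acc=0  regs=<0,0>
  2: (1,0).acc=39  regs=<7,1>
  2: (2,0).acc=12  regs=<3,4>
  3: (1,0).acc=88  regs=<7,7>
  3: (2,0).acc=16  regs=<4,1>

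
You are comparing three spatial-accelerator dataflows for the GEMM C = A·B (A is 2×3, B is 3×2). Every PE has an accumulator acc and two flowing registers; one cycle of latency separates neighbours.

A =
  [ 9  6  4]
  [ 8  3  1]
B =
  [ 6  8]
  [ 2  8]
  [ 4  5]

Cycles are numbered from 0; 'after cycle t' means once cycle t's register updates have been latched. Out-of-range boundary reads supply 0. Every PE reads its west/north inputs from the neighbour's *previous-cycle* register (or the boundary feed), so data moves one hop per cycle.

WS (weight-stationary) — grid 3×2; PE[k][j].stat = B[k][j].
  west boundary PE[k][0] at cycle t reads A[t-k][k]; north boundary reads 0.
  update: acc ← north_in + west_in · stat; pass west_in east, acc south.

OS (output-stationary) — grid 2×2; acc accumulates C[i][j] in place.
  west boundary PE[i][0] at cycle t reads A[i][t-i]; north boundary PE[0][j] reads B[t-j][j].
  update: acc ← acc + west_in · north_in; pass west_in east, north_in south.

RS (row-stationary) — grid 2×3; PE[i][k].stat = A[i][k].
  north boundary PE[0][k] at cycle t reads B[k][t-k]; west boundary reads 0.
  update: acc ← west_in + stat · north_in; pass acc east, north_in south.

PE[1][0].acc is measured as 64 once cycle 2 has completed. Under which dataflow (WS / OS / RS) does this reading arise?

— WS: 3×2; PE[1][0] trace:
  0: (1,0).acc=0  regs=<0,0>
  1: (1,0).acc=66  regs=<6,66>
  2: (1,0).acc=54  regs=<3,54>
— OS: 2×2; PE[1][0] trace:
  0: (1,0).acc=0  regs=<0,0>
  1: (1,0).acc=48  regs=<8,6>
  2: (1,0).acc=54  regs=<3,2>
— RS: 2×3; PE[1][0] trace:
  0: (1,0).acc=0  regs=<0,0>
  1: (1,0).acc=48  regs=<48,6>
  2: (1,0).acc=64  regs=<64,8>

dataflow = RS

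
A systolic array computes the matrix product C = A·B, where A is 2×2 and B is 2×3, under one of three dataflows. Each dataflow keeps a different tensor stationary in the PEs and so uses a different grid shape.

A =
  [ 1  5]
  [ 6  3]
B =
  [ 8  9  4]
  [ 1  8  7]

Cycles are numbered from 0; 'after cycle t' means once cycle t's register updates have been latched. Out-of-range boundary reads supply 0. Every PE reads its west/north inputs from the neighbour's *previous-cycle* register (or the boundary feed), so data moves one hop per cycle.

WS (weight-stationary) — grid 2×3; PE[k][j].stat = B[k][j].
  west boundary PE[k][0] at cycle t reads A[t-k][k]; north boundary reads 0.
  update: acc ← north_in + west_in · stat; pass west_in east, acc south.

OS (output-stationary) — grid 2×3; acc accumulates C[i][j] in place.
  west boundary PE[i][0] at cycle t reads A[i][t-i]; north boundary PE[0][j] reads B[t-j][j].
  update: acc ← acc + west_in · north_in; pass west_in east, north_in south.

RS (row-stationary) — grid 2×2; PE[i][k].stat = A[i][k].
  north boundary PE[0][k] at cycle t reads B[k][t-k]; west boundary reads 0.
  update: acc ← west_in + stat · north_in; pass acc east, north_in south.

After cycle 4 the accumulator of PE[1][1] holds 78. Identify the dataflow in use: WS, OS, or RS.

WS (2×3 grid), PE[1][1]:
  @0  [1,1]  acc 0  |  →0  ↓0
  @1  [1,1]  acc 0  |  →0  ↓0
  @2  [1,1]  acc 49  |  →5  ↓49
  @3  [1,1]  acc 78  |  →3  ↓78
  @4  [1,1]  acc 0  |  →0  ↓0
OS (2×3 grid), PE[1][1]:
  @0  [1,1]  acc 0  |  →0  ↓0
  @1  [1,1]  acc 0  |  →0  ↓0
  @2  [1,1]  acc 54  |  →6  ↓9
  @3  [1,1]  acc 78  |  →3  ↓8
  @4  [1,1]  acc 78  |  →0  ↓0
RS (2×2 grid), PE[1][1]:
  @0  [1,1]  acc 0  |  →0  ↓0
  @1  [1,1]  acc 0  |  →0  ↓0
  @2  [1,1]  acc 51  |  →51  ↓1
  @3  [1,1]  acc 78  |  →78  ↓8
  @4  [1,1]  acc 45  |  →45  ↓7

dataflow = OS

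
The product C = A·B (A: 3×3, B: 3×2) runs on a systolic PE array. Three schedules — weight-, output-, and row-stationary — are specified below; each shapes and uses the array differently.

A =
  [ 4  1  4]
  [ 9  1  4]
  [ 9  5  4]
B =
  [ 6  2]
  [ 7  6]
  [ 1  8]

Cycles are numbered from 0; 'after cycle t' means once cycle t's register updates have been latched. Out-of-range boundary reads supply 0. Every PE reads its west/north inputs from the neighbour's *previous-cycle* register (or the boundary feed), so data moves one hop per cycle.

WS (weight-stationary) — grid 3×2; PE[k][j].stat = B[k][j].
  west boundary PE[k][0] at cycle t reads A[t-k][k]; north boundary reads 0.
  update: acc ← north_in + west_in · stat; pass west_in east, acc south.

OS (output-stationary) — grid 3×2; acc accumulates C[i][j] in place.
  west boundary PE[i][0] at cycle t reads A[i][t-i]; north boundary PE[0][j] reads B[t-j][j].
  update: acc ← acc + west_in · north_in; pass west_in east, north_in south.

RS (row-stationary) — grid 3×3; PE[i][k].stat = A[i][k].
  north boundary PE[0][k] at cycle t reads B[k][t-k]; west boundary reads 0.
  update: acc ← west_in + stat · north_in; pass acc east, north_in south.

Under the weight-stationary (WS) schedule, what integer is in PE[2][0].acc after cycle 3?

WS (3×2). Following PE[2][0] plus its west/north inputs:
  @0  [1,0]  acc 0  |  →0  ↓0
  @0  [2,0]  acc 0  |  →0  ↓0
  @1  [1,0]  acc 31  |  →1  ↓31
  @1  [2,0]  acc 0  |  →0  ↓0
  @2  [1,0]  acc 61  |  →1  ↓61
  @2  [2,0]  acc 35  |  →4  ↓35
  @3  [1,0]  acc 89  |  →5  ↓89
  @3  [2,0]  acc 65  |  →4  ↓65

PE[2][0].acc = 65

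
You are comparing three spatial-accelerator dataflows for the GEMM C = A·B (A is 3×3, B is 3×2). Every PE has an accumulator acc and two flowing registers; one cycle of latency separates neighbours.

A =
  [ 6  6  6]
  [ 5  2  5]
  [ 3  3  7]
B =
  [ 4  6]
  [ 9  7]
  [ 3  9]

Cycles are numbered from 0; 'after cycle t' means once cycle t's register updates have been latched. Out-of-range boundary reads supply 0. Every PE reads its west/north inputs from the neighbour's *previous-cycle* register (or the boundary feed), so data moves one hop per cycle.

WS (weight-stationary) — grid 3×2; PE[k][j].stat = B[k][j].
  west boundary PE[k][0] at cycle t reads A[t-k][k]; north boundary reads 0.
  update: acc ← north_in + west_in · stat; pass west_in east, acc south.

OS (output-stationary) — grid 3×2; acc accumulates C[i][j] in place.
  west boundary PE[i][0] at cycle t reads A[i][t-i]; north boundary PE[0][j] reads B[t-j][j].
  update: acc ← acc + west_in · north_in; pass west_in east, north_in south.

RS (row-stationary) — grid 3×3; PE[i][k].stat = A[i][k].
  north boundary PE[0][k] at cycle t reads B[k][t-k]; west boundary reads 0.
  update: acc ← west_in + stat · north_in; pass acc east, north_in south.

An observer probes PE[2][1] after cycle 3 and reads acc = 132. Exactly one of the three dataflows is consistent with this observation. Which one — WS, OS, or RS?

dataflow = WS

WS (3×2 grid), PE[2][1]:
  0: (2,1).acc=0  regs=<0,0>
  1: (2,1).acc=0  regs=<0,0>
  2: (2,1).acc=0  regs=<0,0>
  3: (2,1).acc=132  regs=<6,132>
OS (3×2 grid), PE[2][1]:
  0: (2,1).acc=0  regs=<0,0>
  1: (2,1).acc=0  regs=<0,0>
  2: (2,1).acc=0  regs=<0,0>
  3: (2,1).acc=18  regs=<3,6>
RS (3×3 grid), PE[2][1]:
  0: (2,1).acc=0  regs=<0,0>
  1: (2,1).acc=0  regs=<0,0>
  2: (2,1).acc=0  regs=<0,0>
  3: (2,1).acc=39  regs=<39,9>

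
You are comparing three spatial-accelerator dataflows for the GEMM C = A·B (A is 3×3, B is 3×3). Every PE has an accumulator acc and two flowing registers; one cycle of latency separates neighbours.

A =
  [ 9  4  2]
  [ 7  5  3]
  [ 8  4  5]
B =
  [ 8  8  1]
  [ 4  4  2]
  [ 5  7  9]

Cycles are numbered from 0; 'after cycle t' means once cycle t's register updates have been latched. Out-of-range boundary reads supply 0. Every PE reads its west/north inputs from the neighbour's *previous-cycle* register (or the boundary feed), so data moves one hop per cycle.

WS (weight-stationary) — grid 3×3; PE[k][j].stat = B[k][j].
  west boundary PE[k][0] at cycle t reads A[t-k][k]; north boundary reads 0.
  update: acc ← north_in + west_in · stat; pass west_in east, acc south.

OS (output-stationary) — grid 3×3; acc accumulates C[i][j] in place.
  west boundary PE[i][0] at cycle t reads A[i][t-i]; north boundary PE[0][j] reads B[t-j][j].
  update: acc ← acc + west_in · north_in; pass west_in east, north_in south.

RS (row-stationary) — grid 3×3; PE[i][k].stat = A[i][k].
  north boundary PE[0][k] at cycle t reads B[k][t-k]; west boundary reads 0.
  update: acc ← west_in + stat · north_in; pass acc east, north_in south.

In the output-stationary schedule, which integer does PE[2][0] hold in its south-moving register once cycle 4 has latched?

register = 5

OS on a 3×3 grid — tracing PE[2][0] and its feeders:
  [0] (1,0) acc=0 (h:0 v:0)
  [0] (2,0) acc=0 (h:0 v:0)
  [1] (1,0) acc=56 (h:7 v:8)
  [1] (2,0) acc=0 (h:0 v:0)
  [2] (1,0) acc=76 (h:5 v:4)
  [2] (2,0) acc=64 (h:8 v:8)
  [3] (1,0) acc=91 (h:3 v:5)
  [3] (2,0) acc=80 (h:4 v:4)
  [4] (1,0) acc=91 (h:0 v:0)
  [4] (2,0) acc=105 (h:5 v:5)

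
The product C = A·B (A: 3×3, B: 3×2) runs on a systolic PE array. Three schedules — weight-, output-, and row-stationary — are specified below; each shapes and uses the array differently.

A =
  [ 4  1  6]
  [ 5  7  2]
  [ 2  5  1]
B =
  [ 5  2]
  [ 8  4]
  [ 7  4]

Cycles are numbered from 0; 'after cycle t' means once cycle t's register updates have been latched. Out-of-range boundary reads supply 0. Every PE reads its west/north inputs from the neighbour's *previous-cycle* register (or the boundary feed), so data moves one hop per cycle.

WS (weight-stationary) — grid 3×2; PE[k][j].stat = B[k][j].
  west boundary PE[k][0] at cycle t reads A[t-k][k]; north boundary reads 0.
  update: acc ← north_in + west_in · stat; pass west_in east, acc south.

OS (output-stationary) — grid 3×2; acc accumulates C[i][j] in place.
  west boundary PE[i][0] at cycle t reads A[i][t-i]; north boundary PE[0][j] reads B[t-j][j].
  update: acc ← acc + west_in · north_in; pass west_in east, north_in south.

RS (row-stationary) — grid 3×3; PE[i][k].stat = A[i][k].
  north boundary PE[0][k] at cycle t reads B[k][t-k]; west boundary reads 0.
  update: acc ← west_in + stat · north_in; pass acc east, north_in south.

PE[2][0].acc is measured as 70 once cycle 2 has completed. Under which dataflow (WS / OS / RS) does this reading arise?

dataflow = WS

Under WS (3×2), PE[2][0]:
  cycle 0: PE[2][0] → acc 0, east 0, south 0
  cycle 1: PE[2][0] → acc 0, east 0, south 0
  cycle 2: PE[2][0] → acc 70, east 6, south 70
Under OS (3×2), PE[2][0]:
  cycle 0: PE[2][0] → acc 0, east 0, south 0
  cycle 1: PE[2][0] → acc 0, east 0, south 0
  cycle 2: PE[2][0] → acc 10, east 2, south 5
Under RS (3×3), PE[2][0]:
  cycle 0: PE[2][0] → acc 0, east 0, south 0
  cycle 1: PE[2][0] → acc 0, east 0, south 0
  cycle 2: PE[2][0] → acc 10, east 10, south 5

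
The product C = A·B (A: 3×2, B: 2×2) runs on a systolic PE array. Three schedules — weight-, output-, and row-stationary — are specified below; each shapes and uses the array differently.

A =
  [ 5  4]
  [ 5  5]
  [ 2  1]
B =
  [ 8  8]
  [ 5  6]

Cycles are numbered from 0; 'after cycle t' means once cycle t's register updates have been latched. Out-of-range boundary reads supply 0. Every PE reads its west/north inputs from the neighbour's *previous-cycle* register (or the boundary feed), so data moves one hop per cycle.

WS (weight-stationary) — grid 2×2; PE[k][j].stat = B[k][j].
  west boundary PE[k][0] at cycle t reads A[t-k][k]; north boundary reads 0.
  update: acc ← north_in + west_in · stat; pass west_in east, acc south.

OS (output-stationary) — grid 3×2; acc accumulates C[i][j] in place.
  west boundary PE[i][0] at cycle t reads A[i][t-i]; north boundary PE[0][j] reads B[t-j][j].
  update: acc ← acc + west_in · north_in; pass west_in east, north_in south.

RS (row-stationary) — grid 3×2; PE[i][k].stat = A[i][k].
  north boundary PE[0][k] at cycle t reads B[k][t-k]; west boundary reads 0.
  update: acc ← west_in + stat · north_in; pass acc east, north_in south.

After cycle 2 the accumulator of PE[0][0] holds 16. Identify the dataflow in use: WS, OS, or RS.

WS (2×2 grid), PE[0][0]:
  @0  [0,0]  acc 40  |  →5  ↓40
  @1  [0,0]  acc 40  |  →5  ↓40
  @2  [0,0]  acc 16  |  →2  ↓16
OS (3×2 grid), PE[0][0]:
  @0  [0,0]  acc 40  |  →5  ↓8
  @1  [0,0]  acc 60  |  →4  ↓5
  @2  [0,0]  acc 60  |  →0  ↓0
RS (3×2 grid), PE[0][0]:
  @0  [0,0]  acc 40  |  →40  ↓8
  @1  [0,0]  acc 40  |  →40  ↓8
  @2  [0,0]  acc 0  |  →0  ↓0

dataflow = WS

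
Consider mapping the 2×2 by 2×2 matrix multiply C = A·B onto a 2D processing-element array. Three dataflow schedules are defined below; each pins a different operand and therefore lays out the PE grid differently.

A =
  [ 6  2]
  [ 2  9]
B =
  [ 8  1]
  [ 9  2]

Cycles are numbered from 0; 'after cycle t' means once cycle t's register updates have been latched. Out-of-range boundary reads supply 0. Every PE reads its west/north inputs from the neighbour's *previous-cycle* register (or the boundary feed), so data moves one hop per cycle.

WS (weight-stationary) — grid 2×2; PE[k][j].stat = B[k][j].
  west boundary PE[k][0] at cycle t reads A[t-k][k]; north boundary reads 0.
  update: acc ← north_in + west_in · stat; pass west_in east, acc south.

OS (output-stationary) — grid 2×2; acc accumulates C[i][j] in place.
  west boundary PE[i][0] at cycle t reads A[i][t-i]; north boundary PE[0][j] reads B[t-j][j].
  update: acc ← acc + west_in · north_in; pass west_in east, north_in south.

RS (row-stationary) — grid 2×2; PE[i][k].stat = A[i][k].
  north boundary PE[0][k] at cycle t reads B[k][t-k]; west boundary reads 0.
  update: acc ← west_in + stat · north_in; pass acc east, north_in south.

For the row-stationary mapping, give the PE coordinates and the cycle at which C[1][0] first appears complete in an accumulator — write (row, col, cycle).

RS: C[1][0] accumulates in PE[1][1]:
  c0 r1c1: 0 / 0 / 0
  c1 r1c1: 0 / 0 / 0
  c2 r1c1: 97 / 97 / 9

(row, col, cycle) = (1, 1, 2)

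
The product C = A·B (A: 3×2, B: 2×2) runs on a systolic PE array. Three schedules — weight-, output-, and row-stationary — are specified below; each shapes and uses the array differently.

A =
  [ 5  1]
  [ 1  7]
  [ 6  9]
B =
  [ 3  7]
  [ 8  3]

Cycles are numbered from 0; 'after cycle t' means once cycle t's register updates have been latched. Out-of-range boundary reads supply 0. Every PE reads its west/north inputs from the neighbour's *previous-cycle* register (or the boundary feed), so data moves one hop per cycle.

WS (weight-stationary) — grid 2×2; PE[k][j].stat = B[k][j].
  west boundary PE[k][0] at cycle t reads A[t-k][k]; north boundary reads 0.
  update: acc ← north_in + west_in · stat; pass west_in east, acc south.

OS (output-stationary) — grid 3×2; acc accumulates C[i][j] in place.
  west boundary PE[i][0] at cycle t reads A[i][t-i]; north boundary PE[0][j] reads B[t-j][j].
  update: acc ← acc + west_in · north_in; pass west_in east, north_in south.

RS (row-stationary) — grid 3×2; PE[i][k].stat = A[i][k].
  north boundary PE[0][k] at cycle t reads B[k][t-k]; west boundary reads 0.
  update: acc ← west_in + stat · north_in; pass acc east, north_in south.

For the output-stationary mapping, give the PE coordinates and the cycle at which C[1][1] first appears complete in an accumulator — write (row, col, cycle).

OS: C[1][1] accumulates in PE[1][1]:
  @0  [1,1]  acc 0  |  →0  ↓0
  @1  [1,1]  acc 0  |  →0  ↓0
  @2  [1,1]  acc 7  |  →1  ↓7
  @3  [1,1]  acc 28  |  →7  ↓3

(row, col, cycle) = (1, 1, 3)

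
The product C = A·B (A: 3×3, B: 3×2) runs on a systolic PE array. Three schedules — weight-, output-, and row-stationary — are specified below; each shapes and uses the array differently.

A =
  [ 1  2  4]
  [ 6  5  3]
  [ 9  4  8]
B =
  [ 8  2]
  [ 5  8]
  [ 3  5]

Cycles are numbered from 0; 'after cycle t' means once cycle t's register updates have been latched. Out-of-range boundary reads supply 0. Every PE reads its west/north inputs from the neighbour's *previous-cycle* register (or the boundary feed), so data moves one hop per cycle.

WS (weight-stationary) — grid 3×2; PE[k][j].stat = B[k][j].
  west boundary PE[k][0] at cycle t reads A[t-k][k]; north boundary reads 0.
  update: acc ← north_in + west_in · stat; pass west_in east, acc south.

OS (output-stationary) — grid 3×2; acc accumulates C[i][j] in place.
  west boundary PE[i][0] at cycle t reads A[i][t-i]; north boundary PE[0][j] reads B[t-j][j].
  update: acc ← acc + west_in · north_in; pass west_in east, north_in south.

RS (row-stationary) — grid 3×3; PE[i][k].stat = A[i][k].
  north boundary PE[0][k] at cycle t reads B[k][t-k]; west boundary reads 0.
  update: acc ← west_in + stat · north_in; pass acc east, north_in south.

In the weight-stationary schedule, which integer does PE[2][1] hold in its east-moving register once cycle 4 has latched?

WS (3×2). Following PE[2][1] plus its west/north inputs:
  [0] (1,1) acc=0 (h:0 v:0)
  [0] (2,0) acc=0 (h:0 v:0)
  [0] (2,1) acc=0 (h:0 v:0)
  [1] (1,1) acc=0 (h:0 v:0)
  [1] (2,0) acc=0 (h:0 v:0)
  [1] (2,1) acc=0 (h:0 v:0)
  [2] (1,1) acc=18 (h:2 v:18)
  [2] (2,0) acc=30 (h:4 v:30)
  [2] (2,1) acc=0 (h:0 v:0)
  [3] (1,1) acc=52 (h:5 v:52)
  [3] (2,0) acc=82 (h:3 v:82)
  [3] (2,1) acc=38 (h:4 v:38)
  [4] (1,1) acc=50 (h:4 v:50)
  [4] (2,0) acc=116 (h:8 v:116)
  [4] (2,1) acc=67 (h:3 v:67)

register = 3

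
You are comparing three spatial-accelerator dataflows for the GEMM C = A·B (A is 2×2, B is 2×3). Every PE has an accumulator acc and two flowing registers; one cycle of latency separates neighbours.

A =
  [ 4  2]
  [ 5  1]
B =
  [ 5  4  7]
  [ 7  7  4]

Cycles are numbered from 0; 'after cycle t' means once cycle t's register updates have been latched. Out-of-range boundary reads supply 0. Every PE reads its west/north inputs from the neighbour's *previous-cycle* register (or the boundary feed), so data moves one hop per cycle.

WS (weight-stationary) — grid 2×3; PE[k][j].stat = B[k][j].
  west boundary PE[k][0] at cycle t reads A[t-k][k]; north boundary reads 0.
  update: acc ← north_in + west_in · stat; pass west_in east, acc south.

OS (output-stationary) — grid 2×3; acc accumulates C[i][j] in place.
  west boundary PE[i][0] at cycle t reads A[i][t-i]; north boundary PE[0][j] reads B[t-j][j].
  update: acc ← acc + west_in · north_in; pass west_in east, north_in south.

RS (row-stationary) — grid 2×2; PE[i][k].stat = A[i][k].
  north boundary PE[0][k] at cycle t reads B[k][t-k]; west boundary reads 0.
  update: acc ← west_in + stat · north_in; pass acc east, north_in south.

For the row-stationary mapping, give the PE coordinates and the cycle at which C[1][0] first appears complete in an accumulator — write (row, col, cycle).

(row, col, cycle) = (1, 1, 2)

Under RS, C[1][0] lands at PE[1][1]:
  after 0 — PE[1][1] acc=0, pass-E 0, pass-S 0
  after 1 — PE[1][1] acc=0, pass-E 0, pass-S 0
  after 2 — PE[1][1] acc=32, pass-E 32, pass-S 7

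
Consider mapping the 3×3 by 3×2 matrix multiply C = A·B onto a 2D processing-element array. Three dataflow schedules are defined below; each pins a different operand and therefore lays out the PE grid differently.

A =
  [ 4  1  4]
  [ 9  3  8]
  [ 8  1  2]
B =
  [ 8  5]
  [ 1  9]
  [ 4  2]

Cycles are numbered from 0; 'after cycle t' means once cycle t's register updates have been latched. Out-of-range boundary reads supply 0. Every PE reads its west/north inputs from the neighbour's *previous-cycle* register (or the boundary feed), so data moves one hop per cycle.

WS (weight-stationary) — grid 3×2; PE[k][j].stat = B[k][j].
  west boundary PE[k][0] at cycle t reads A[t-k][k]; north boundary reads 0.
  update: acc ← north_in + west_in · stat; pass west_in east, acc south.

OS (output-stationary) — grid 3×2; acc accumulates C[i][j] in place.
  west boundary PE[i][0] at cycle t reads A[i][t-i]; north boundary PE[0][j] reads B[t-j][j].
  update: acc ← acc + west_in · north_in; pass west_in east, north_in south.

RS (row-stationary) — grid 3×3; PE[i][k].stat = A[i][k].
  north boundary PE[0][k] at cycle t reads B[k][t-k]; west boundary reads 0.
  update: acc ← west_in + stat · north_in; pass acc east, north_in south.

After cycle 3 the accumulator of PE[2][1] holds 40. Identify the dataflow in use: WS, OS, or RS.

WS (3×2 grid), PE[2][1]:
  after 0 — PE[2][1] acc=0, pass-E 0, pass-S 0
  after 1 — PE[2][1] acc=0, pass-E 0, pass-S 0
  after 2 — PE[2][1] acc=0, pass-E 0, pass-S 0
  after 3 — PE[2][1] acc=37, pass-E 4, pass-S 37
OS (3×2 grid), PE[2][1]:
  after 0 — PE[2][1] acc=0, pass-E 0, pass-S 0
  after 1 — PE[2][1] acc=0, pass-E 0, pass-S 0
  after 2 — PE[2][1] acc=0, pass-E 0, pass-S 0
  after 3 — PE[2][1] acc=40, pass-E 8, pass-S 5
RS (3×3 grid), PE[2][1]:
  after 0 — PE[2][1] acc=0, pass-E 0, pass-S 0
  after 1 — PE[2][1] acc=0, pass-E 0, pass-S 0
  after 2 — PE[2][1] acc=0, pass-E 0, pass-S 0
  after 3 — PE[2][1] acc=65, pass-E 65, pass-S 1

dataflow = OS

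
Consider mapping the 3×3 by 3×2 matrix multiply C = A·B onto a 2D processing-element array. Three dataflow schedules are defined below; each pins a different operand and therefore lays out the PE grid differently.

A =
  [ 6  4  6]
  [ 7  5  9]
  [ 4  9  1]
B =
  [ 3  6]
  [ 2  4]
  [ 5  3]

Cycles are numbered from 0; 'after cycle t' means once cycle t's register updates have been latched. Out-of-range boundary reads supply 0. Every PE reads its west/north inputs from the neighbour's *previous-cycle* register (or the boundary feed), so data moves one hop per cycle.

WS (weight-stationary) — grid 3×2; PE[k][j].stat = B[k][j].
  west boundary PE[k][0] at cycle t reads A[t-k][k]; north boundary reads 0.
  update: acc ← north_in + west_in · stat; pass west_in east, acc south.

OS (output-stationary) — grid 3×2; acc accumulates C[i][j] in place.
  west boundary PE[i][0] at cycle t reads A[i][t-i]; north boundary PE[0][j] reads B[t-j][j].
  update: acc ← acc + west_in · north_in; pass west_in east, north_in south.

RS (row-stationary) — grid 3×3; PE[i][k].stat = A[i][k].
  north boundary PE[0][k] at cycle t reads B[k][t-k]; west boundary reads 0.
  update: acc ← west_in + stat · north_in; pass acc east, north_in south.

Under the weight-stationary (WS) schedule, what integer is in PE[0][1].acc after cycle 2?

PE[0][1].acc = 42

WS (3×2). Following PE[0][1] plus its west/north inputs:
  0: (0,0).acc=18  regs=<6,18>
  0: (0,1).acc=0  regs=<0,0>
  1: (0,0).acc=21  regs=<7,21>
  1: (0,1).acc=36  regs=<6,36>
  2: (0,0).acc=12  regs=<4,12>
  2: (0,1).acc=42  regs=<7,42>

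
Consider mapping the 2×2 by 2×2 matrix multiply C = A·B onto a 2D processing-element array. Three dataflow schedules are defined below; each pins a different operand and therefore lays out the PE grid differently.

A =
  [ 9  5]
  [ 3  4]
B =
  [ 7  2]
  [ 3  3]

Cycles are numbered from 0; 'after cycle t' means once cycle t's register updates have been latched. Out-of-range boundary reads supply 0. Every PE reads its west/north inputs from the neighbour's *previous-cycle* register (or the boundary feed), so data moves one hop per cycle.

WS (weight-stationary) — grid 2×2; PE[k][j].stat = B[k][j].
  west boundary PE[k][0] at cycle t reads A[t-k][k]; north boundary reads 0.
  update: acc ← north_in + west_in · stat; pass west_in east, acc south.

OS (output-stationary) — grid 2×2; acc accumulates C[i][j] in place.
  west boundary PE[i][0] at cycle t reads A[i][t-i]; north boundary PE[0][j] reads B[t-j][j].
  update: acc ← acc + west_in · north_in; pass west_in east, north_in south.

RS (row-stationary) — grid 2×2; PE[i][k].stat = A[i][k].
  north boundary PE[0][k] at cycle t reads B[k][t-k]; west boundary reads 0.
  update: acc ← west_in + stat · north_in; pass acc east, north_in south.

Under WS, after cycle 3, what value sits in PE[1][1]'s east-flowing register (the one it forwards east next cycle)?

WS 2×2: PE[1][1] cycle-by-cycle (with neighbour feeds):
  cycle 0: PE[0][1] → acc 0, east 0, south 0
  cycle 0: PE[1][0] → acc 0, east 0, south 0
  cycle 0: PE[1][1] → acc 0, east 0, south 0
  cycle 1: PE[0][1] → acc 18, east 9, south 18
  cycle 1: PE[1][0] → acc 78, east 5, south 78
  cycle 1: PE[1][1] → acc 0, east 0, south 0
  cycle 2: PE[0][1] → acc 6, east 3, south 6
  cycle 2: PE[1][0] → acc 33, east 4, south 33
  cycle 2: PE[1][1] → acc 33, east 5, south 33
  cycle 3: PE[0][1] → acc 0, east 0, south 0
  cycle 3: PE[1][0] → acc 0, east 0, south 0
  cycle 3: PE[1][1] → acc 18, east 4, south 18

register = 4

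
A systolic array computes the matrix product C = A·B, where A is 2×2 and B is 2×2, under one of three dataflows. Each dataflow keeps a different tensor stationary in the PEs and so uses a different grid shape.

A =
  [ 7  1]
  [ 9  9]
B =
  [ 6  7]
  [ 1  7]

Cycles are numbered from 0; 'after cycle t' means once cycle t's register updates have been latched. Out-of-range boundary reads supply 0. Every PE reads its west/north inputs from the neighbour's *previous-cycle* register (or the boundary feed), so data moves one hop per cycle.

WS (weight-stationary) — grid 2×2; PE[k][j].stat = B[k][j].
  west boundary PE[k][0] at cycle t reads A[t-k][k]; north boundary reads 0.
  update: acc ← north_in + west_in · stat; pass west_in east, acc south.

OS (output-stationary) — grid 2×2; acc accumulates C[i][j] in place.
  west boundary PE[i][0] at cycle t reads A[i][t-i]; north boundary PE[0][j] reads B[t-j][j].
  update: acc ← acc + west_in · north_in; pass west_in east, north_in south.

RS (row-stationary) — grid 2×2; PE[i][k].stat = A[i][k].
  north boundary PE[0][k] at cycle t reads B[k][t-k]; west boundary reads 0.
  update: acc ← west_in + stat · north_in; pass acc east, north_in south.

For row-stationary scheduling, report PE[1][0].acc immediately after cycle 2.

RS (2×2). Following PE[1][0] plus its west/north inputs:
  t=0 PE[0][0]: acc=42 h=42 v=6
  t=0 PE[1][0]: acc=0 h=0 v=0
  t=1 PE[0][0]: acc=49 h=49 v=7
  t=1 PE[1][0]: acc=54 h=54 v=6
  t=2 PE[0][0]: acc=0 h=0 v=0
  t=2 PE[1][0]: acc=63 h=63 v=7

PE[1][0].acc = 63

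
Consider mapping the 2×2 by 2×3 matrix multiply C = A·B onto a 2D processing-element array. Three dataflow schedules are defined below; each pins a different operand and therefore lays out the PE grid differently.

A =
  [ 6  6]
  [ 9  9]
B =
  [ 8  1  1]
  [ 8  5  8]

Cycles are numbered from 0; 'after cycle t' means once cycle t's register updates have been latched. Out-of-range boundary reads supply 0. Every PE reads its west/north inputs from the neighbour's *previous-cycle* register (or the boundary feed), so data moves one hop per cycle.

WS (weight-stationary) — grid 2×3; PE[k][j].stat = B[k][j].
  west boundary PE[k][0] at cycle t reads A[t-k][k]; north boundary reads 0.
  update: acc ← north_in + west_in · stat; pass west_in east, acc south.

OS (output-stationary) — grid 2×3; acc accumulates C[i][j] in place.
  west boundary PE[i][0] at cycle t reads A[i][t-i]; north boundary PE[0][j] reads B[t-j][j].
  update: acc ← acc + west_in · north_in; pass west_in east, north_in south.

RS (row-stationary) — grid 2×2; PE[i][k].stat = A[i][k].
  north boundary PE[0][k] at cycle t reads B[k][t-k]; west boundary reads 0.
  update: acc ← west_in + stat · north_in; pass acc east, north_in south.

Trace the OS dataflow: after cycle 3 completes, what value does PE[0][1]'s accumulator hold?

PE[0][1].acc = 36

OS on a 2×3 grid — tracing PE[0][1] and its feeders:
  0: (0,0).acc=48  regs=<6,8>
  0: (0,1).acc=0  regs=<0,0>
  1: (0,0).acc=96  regs=<6,8>
  1: (0,1).acc=6  regs=<6,1>
  2: (0,0).acc=96  regs=<0,0>
  2: (0,1).acc=36  regs=<6,5>
  3: (0,0).acc=96  regs=<0,0>
  3: (0,1).acc=36  regs=<0,0>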